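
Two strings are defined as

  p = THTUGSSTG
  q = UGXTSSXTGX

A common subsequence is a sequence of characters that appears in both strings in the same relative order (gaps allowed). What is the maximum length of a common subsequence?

One common subsequence of length 6: U [4,1], G [5,2], S [6,5], S [7,6], T [8,8], G [9,9]. The LCS DP gives dp[9][10] = 6, so this is optimal.

6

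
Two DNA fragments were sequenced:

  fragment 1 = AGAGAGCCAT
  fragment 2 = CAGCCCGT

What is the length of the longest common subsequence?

Let dp[i][j] be the LCS length of the first i bases of fragment 1 and the first j bases of fragment 2. dp[i][j] = dp[i-1][j-1]+1 when the i-th and j-th bases match, else max(dp[i-1][j], dp[i][j-1]).
    ·  C  A  G  C  C  C  G  T
 ·  0  0  0  0  0  0  0  0  0
 A  0  0  1  1  1  1  1  1  1
 G  0  0  1  2  2  2  2  2  2
 A  0  0  1  2  2  2  2  2  2
 G  0  0  1  2  2  2  2  3  3
 A  0  0  1  2  2  2  2  3  3
 G  0  0  1  2  2  2  2  3  3
 C  0  1  1  2  3  3  3  3  3
 C  0  1  1  2  3  4  4  4  4
 A  0  1  2  2  3  4  4  4  4
 T  0  1  2  2  3  4  4  4  5
dp[10][8] = 5. One LCS (by backtracking along matches): AGCCT.

5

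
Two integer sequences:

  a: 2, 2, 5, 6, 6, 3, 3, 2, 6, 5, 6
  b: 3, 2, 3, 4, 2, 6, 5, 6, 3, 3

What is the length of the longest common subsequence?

Let dp[i][j] be the LCS length of the first i values of a and the first j values of b. dp[i][j] = dp[i-1][j-1]+1 when the i-th and j-th values match, else max(dp[i-1][j], dp[i][j-1]).
    ·  3  2  3  4  2  6  5  6  3  3
 ·  0  0  0  0  0  0  0  0  0  0  0
 2  0  0  1  1  1  1  1  1  1  1  1
 2  0  0  1  1  1  2  2  2  2  2  2
 5  0  0  1  1  1  2  2  3  3  3  3
 6  0  0  1  1  1  2  3  3  4  4  4
 6  0  0  1  1  1  2  3  3  4  4  4
 3  0  1  1  2  2  2  3  3  4  5  5
 3  0  1  1  2  2  2  3  3  4  5  6
 2  0  1  2  2  2  3  3  3  4  5  6
 6  0  1  2  2  2  3  4  4  4  5  6
 5  0  1  2  2  2  3  4  5  5  5  6
 6  0  1  2  2  2  3  4  5  6  6  6
dp[11][10] = 6. One LCS (by backtracking along matches): 2, 2, 5, 6, 3, 3.

6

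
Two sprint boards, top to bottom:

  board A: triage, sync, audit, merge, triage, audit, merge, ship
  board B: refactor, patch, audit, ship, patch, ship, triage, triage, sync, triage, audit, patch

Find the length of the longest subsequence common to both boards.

Match triage (board A #1, board B #8); then sync (board A #2, board B #9); then triage (board A #5, board B #10); then audit (board A #6, board B #11) — 4 tasks in the same relative order in both. The LCS DP gives dp[8][12] = 4, so this is optimal.

4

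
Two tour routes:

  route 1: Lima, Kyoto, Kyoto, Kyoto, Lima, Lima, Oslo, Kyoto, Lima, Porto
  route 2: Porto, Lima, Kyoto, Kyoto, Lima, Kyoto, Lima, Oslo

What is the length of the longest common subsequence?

6

Taking Lima [1,2]; then Kyoto [2,3]; then Kyoto [3,4]; then Kyoto [4,6]; then Lima [6,7]; then Oslo [7,8] gives a common subsequence of length 6. dp[10][8] = 6 confirms this is the maximum.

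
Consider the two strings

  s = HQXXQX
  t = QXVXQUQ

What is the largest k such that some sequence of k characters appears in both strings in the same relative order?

4

One common subsequence of length 4: Q [2,1] → X [3,2] → X [4,4] → Q [5,7]. Since dp[6][7] = 4, nothing longer is possible.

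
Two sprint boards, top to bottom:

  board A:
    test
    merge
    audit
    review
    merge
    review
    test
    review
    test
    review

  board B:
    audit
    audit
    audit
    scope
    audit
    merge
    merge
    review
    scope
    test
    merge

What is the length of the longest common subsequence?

Pick merge (board A #2, board B #6); then merge (board A #5, board B #7); then review (board A #6, board B #8); then test (board A #7, board B #10); all 4 tasks appear in both, in order. Since dp[10][11] = 4, nothing longer is possible.

4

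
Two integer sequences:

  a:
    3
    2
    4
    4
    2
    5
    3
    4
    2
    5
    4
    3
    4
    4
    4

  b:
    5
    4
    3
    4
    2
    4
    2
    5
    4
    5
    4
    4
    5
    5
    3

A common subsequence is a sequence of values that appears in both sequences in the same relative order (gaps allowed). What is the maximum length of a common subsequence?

Taking 3 [1,3], then 2 [2,5], then 4 [4,6], then 2 [5,7], then 5 [6,8], then 4 [8,9], then 5 [10,10], then 4 [11,12], then 3 [12,15] gives a common subsequence of length 9. Since dp[15][15] = 9, nothing longer is possible.

9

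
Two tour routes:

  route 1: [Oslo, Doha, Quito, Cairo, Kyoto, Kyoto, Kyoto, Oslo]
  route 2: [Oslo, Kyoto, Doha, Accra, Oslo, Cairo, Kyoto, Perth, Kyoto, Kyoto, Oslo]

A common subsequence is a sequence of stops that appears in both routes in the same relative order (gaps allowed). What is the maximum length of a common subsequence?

One common subsequence of length 7: Oslo [1,1]; then Doha [2,3]; then Cairo [4,6]; then Kyoto [5,7]; then Kyoto [6,9]; then Kyoto [7,10]; then Oslo [8,11], and the DP table's final entry dp[8][11] is also 7, so no common subsequence is longer.

7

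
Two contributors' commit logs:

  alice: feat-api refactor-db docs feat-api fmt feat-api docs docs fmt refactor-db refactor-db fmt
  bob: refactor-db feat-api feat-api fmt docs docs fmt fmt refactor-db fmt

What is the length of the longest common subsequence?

8

Taking feat-api (alice #1, bob #2); then feat-api (alice #4, bob #3); then fmt (alice #5, bob #4); then docs (alice #7, bob #5); then docs (alice #8, bob #6); then fmt (alice #9, bob #8); then refactor-db (alice #11, bob #9); then fmt (alice #12, bob #10) gives a common subsequence of length 8, and the DP table's final entry dp[12][10] is also 8, so no common subsequence is longer.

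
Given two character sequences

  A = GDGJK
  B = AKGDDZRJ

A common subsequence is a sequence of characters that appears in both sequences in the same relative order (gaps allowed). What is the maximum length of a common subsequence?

Let dp[i][j] be the LCS length of the first i characters of A and the first j characters of B. dp[i][j] = dp[i-1][j-1]+1 when the i-th and j-th characters match, else max(dp[i-1][j], dp[i][j-1]).
    ·  A  K  G  D  D  Z  R  J
 ·  0  0  0  0  0  0  0  0  0
 G  0  0  0  1  1  1  1  1  1
 D  0  0  0  1  2  2  2  2  2
 G  0  0  0  1  2  2  2  2  2
 J  0  0  0  1  2  2  2  2  3
 K  0  0  1  1  2  2  2  2  3
dp[5][8] = 3. One LCS (by backtracking along matches): GDJ.

3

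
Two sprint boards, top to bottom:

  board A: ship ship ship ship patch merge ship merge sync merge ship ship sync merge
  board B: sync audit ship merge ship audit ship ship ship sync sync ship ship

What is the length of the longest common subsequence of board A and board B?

8

Pick ship at board A[1]=board B[3]; then ship at board A[2]=board B[5]; then ship at board A[3]=board B[7]; then ship at board A[4]=board B[8]; then ship at board A[7]=board B[9]; then sync at board A[9]=board B[11]; then ship at board A[11]=board B[12]; then ship at board A[12]=board B[13]; all 8 tasks appear in both, in order. The LCS DP gives dp[14][13] = 8, so this is optimal.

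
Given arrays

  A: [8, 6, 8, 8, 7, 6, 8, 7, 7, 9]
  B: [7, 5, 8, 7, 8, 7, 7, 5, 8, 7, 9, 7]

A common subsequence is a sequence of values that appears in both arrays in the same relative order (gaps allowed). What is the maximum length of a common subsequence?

6

Let dp[i][j] be the LCS length of the first i values of A and the first j values of B. dp[i][j] = dp[i-1][j-1]+1 when the i-th and j-th values match, else max(dp[i-1][j], dp[i][j-1]).
    ·  7  5  8  7  8  7  7  5  8  7  9  7
 ·  0  0  0  0  0  0  0  0  0  0  0  0  0
 8  0  0  0  1  1  1  1  1  1  1  1  1  1
 6  0  0  0  1  1  1  1  1  1  1  1  1  1
 8  0  0  0  1  1  2  2  2  2  2  2  2  2
 8  0  0  0  1  1  2  2  2  2  3  3  3  3
 7  0  1  1  1  2  2  3  3  3  3  4  4  4
 6  0  1  1  1  2  2  3  3  3  3  4  4  4
 8  0  1  1  2  2  3  3  3  3  4  4  4  4
 7  0  1  1  2  3  3  4  4  4  4  5  5  5
 7  0  1  1  2  3  3  4  5  5  5  5  5  6
 9  0  1  1  2  3  3  4  5  5  5  5  6  6
dp[10][12] = 6. One LCS (by backtracking along matches): 8, 8, 7, 8, 7, 7.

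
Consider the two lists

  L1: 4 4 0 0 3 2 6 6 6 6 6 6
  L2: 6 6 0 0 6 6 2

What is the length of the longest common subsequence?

Let dp[i][j] be the LCS length of the first i values of L1 and the first j values of L2. dp[i][j] = dp[i-1][j-1]+1 when the i-th and j-th values match, else max(dp[i-1][j], dp[i][j-1]).
    ·  6  6  0  0  6  6  2
 ·  0  0  0  0  0  0  0  0
 4  0  0  0  0  0  0  0  0
 4  0  0  0  0  0  0  0  0
 0  0  0  0  1  1  1  1  1
 0  0  0  0  1  2  2  2  2
 3  0  0  0  1  2  2  2  2
 2  0  0  0  1  2  2  2  3
 6  0  1  1  1  2  3  3  3
 6  0  1  2  2  2  3  4  4
 6  0  1  2  2  2  3  4  4
 6  0  1  2  2  2  3  4  4
 6  0  1  2  2  2  3  4  4
 6  0  1  2  2  2  3  4  4
dp[12][7] = 4. One LCS (by backtracking along matches): 0, 0, 6, 6.

4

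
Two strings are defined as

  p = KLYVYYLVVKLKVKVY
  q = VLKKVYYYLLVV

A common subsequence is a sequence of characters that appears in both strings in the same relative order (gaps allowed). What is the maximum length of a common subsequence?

8

Taking K [1,4]; then Y [3,6]; then Y [5,7]; then Y [6,8]; then L [7,9]; then L [11,10]; then V [13,11]; then V [15,12] gives a common subsequence of length 8. Since dp[16][12] = 8, nothing longer is possible.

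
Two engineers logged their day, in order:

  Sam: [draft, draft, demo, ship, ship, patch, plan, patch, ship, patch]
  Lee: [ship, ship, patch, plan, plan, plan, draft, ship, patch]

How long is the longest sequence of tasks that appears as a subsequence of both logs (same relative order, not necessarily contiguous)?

Taking ship (Sam #4, Lee #1), then ship (Sam #5, Lee #2), then patch (Sam #6, Lee #3), then plan (Sam #7, Lee #6), then ship (Sam #9, Lee #8), then patch (Sam #10, Lee #9) gives a common subsequence of length 6, and the DP table's final entry dp[10][9] is also 6, so no common subsequence is longer.

6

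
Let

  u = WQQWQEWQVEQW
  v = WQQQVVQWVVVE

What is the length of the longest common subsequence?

Let dp[i][j] be the LCS length of the first i characters of u and the first j characters of v. dp[i][j] = dp[i-1][j-1]+1 when the i-th and j-th characters match, else max(dp[i-1][j], dp[i][j-1]).
    ·  W  Q  Q  Q  V  V  Q  W  V  V  V  E
 ·  0  0  0  0  0  0  0  0  0  0  0  0  0
 W  0  1  1  1  1  1  1  1  1  1  1  1  1
 Q  0  1  2  2  2  2  2  2  2  2  2  2  2
 Q  0  1  2  3  3  3  3  3  3  3  3  3  3
 W  0  1  2  3  3  3  3  3  4  4  4  4  4
 Q  0  1  2  3  4  4  4  4  4  4  4  4  4
 E  0  1  2  3  4  4  4  4  4  4  4  4  5
 W  0  1  2  3  4  4  4  4  5  5  5  5  5
 Q  0  1  2  3  4  4  4  5  5  5  5  5  5
 V  0  1  2  3  4  5  5  5  5  6  6  6  6
 E  0  1  2  3  4  5  5  5  5  6  6  6  7
 Q  0  1  2  3  4  5  5  6  6  6  6  6  7
 W  0  1  2  3  4  5  5  6  7  7  7  7  7
dp[12][12] = 7. One LCS (by backtracking along matches): WQQQWVE.

7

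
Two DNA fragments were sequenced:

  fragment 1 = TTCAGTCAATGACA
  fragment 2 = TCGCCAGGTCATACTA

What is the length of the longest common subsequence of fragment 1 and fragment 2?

11

Pick T [1,1], then C [3,5], then A [4,6], then G [5,8], then T [6,9], then C [7,10], then A [9,11], then T [10,12], then A [12,13], then C [13,14], then A [14,16]; all 11 bases appear in both, in order, and the DP table's final entry dp[14][16] is also 11, so no common subsequence is longer.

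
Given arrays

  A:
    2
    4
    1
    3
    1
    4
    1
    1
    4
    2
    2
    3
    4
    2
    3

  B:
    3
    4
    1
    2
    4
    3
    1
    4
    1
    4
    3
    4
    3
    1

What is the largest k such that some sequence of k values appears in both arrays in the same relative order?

Match 2 at A[1]=B[4]; then 4 at A[2]=B[5]; then 3 at A[4]=B[6]; then 1 at A[5]=B[7]; then 4 at A[6]=B[8]; then 1 at A[8]=B[9]; then 4 at A[9]=B[10]; then 3 at A[12]=B[11]; then 4 at A[13]=B[12]; then 3 at A[15]=B[13] — 10 values in the same relative order in both. The LCS DP gives dp[15][14] = 10, so this is optimal.

10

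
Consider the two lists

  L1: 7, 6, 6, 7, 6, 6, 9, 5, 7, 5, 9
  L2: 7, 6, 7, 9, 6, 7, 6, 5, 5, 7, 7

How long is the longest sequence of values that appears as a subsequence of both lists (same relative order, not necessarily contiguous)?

Match 7 [1,1]; then 6 [2,2]; then 6 [3,5]; then 7 [4,6]; then 6 [5,7]; then 5 [8,9]; then 7 [9,11] — 7 values in the same relative order in both. The LCS DP gives dp[11][11] = 7, so this is optimal.

7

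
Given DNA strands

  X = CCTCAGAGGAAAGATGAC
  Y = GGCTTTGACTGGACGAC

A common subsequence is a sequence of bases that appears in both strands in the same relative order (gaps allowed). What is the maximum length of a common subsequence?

10

One common subsequence of length 10: C [1,3] → T [3,6] → G [6,7] → A [7,8] → G [8,11] → G [9,12] → A [10,13] → G [16,15] → A [17,16] → C [18,17]. dp[18][17] = 10 confirms this is the maximum.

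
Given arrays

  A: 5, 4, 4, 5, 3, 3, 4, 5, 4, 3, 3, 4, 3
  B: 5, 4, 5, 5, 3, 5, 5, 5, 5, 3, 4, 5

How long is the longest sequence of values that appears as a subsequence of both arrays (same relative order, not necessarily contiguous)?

Taking 5 [1,1], 4 [2,2], 5 [4,4], 3 [5,5], 3 [6,10], 4 [7,11], 5 [8,12] gives a common subsequence of length 7. The LCS DP gives dp[13][12] = 7, so this is optimal.

7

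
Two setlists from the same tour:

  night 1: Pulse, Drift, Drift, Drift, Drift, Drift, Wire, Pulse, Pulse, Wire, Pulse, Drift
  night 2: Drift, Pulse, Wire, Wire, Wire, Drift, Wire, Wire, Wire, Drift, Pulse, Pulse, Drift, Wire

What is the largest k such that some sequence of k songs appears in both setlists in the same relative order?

One common subsequence of length 6: Pulse (night 1 #1, night 2 #2), Drift (night 1 #2, night 2 #6), Drift (night 1 #6, night 2 #10), Pulse (night 1 #8, night 2 #11), Pulse (night 1 #9, night 2 #12), Wire (night 1 #10, night 2 #14). dp[12][14] = 6 confirms this is the maximum.

6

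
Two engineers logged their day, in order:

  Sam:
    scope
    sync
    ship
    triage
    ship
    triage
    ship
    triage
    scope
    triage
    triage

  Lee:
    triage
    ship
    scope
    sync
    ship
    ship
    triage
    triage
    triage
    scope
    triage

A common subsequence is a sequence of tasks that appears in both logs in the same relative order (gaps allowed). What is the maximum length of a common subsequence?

Pick scope (Sam #1, Lee #3) → sync (Sam #2, Lee #4) → ship (Sam #3, Lee #6) → triage (Sam #4, Lee #7) → triage (Sam #6, Lee #8) → triage (Sam #8, Lee #9) → scope (Sam #9, Lee #10) → triage (Sam #11, Lee #11); all 8 tasks appear in both, in order. Since dp[11][11] = 8, nothing longer is possible.

8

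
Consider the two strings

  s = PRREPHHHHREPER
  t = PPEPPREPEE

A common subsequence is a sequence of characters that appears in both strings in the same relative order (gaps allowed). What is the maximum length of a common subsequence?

7

One common subsequence of length 7: P (s #1, t #2), then E (s #4, t #3), then P (s #5, t #5), then R (s #10, t #6), then E (s #11, t #7), then P (s #12, t #8), then E (s #13, t #10). dp[14][10] = 7 confirms this is the maximum.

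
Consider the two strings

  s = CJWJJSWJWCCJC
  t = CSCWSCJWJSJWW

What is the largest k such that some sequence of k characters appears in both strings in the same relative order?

One common subsequence of length 7: C [1,6]; then J [2,7]; then W [3,8]; then J [4,9]; then J [5,11]; then W [7,12]; then W [9,13], and the DP table's final entry dp[13][13] is also 7, so no common subsequence is longer.

7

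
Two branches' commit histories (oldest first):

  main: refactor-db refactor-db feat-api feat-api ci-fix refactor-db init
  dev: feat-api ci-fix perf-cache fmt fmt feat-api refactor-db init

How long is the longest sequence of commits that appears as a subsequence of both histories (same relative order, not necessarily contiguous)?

Taking feat-api (main #3, dev #1), then feat-api (main #4, dev #6), then refactor-db (main #6, dev #7), then init (main #7, dev #8) gives a common subsequence of length 4. Since dp[7][8] = 4, nothing longer is possible.

4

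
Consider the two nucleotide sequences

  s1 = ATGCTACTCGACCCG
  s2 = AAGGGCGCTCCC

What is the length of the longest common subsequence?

Pick A at s1[1]=s2[2], then G at s1[3]=s2[5], then C at s1[4]=s2[6], then C at s1[7]=s2[8], then T at s1[8]=s2[9], then C at s1[12]=s2[10], then C at s1[13]=s2[11], then C at s1[14]=s2[12]; all 8 bases appear in both, in order, and the DP table's final entry dp[15][12] is also 8, so no common subsequence is longer.

8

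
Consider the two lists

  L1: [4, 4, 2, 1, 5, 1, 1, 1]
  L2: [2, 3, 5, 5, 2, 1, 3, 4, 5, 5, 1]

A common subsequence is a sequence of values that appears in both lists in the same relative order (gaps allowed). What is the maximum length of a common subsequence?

Let dp[i][j] be the LCS length of the first i values of L1 and the first j values of L2. dp[i][j] = dp[i-1][j-1]+1 when the i-th and j-th values match, else max(dp[i-1][j], dp[i][j-1]).
    ·  2  3  5  5  2  1  3  4  5  5  1
 ·  0  0  0  0  0  0  0  0  0  0  0  0
 4  0  0  0  0  0  0  0  0  1  1  1  1
 4  0  0  0  0  0  0  0  0  1  1  1  1
 2  0  1  1  1  1  1  1  1  1  1  1  1
 1  0  1  1  1  1  1  2  2  2  2  2  2
 5  0  1  1  2  2  2  2  2  2  3  3  3
 1  0  1  1  2  2  2  3  3  3  3  3  4
 1  0  1  1  2  2  2  3  3  3  3  3  4
 1  0  1  1  2  2  2  3  3  3  3  3  4
dp[8][11] = 4. One LCS (by backtracking along matches): 2, 1, 5, 1.

4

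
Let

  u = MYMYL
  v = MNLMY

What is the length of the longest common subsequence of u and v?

3

One common subsequence of length 3: M (u #1, v #1), M (u #3, v #4), Y (u #4, v #5), and the DP table's final entry dp[5][5] is also 3, so no common subsequence is longer.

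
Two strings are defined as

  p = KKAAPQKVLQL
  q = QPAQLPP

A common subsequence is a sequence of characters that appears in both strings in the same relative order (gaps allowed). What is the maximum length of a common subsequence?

3

Let dp[i][j] be the LCS length of the first i characters of p and the first j characters of q. dp[i][j] = dp[i-1][j-1]+1 when the i-th and j-th characters match, else max(dp[i-1][j], dp[i][j-1]).
    ·  Q  P  A  Q  L  P  P
 ·  0  0  0  0  0  0  0  0
 K  0  0  0  0  0  0  0  0
 K  0  0  0  0  0  0  0  0
 A  0  0  0  1  1  1  1  1
 A  0  0  0  1  1  1  1  1
 P  0  0  1  1  1  1  2  2
 Q  0  1  1  1  2  2  2  2
 K  0  1  1  1  2  2  2  2
 V  0  1  1  1  2  2  2  2
 L  0  1  1  1  2  3  3  3
 Q  0  1  1  1  2  3  3  3
 L  0  1  1  1  2  3  3  3
dp[11][7] = 3. One LCS (by backtracking along matches): AQL.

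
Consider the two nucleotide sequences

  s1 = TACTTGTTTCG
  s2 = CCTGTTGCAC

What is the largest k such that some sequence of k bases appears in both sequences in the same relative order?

6

Taking C [3,2]; then T [5,3]; then G [6,4]; then T [7,5]; then T [8,6]; then C [10,10] gives a common subsequence of length 6. dp[11][10] = 6 confirms this is the maximum.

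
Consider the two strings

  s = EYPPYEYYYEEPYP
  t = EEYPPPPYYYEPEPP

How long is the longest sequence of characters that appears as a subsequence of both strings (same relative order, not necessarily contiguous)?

Pick E at s[1]=t[2], then Y at s[2]=t[3], then P at s[3]=t[6], then P at s[4]=t[7], then Y at s[7]=t[8], then Y at s[8]=t[9], then Y at s[9]=t[10], then E at s[10]=t[11], then E at s[11]=t[13], then P at s[12]=t[14], then P at s[14]=t[15]; all 11 characters appear in both, in order. dp[14][15] = 11 confirms this is the maximum.

11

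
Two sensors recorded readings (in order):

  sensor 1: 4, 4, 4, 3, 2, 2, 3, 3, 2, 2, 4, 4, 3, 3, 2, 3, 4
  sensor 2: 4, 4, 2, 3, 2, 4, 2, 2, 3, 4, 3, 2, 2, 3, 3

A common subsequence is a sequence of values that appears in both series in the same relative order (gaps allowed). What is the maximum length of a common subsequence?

11

Pick 4 (sensor 1 #1, sensor 2 #1); then 4 (sensor 1 #2, sensor 2 #2); then 4 (sensor 1 #3, sensor 2 #6); then 2 (sensor 1 #5, sensor 2 #7); then 2 (sensor 1 #6, sensor 2 #8); then 3 (sensor 1 #7, sensor 2 #9); then 3 (sensor 1 #8, sensor 2 #11); then 2 (sensor 1 #9, sensor 2 #12); then 2 (sensor 1 #10, sensor 2 #13); then 3 (sensor 1 #14, sensor 2 #14); then 3 (sensor 1 #16, sensor 2 #15); all 11 values appear in both, in order. dp[17][15] = 11 confirms this is the maximum.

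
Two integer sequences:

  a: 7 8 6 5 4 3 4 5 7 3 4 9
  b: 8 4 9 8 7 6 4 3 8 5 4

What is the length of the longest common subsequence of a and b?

6

Match 7 (a #1, b #5), 6 (a #3, b #6), 4 (a #5, b #7), 3 (a #6, b #8), 5 (a #8, b #10), 4 (a #11, b #11) — 6 values in the same relative order in both, and the DP table's final entry dp[12][11] is also 6, so no common subsequence is longer.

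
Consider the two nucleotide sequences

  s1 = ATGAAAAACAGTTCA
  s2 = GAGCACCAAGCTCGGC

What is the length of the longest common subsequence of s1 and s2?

8

Taking A at s1[1]=s2[2], then G at s1[3]=s2[3], then A at s1[4]=s2[5], then A at s1[5]=s2[8], then A at s1[6]=s2[9], then C at s1[9]=s2[13], then G at s1[11]=s2[15], then C at s1[14]=s2[16] gives a common subsequence of length 8. The LCS DP gives dp[15][16] = 8, so this is optimal.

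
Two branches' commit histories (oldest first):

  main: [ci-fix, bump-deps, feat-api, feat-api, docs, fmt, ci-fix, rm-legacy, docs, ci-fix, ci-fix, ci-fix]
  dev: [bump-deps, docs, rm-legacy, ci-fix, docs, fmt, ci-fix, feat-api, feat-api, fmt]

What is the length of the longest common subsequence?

5

Pick bump-deps [2,1], docs [5,2], ci-fix [7,4], docs [9,5], ci-fix [10,7]; all 5 commits appear in both, in order. The LCS DP gives dp[12][10] = 5, so this is optimal.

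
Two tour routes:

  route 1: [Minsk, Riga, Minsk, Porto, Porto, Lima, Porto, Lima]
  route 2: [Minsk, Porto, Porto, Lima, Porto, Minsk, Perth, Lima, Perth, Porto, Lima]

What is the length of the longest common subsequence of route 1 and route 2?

One common subsequence of length 6: Minsk at route 1[1]=route 2[1], then Porto at route 1[4]=route 2[3], then Porto at route 1[5]=route 2[5], then Lima at route 1[6]=route 2[8], then Porto at route 1[7]=route 2[10], then Lima at route 1[8]=route 2[11]. Since dp[8][11] = 6, nothing longer is possible.

6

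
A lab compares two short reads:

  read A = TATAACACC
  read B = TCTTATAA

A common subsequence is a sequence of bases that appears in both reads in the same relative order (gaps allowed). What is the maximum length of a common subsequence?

Match T [1,4], A [2,5], T [3,6], A [5,7], A [7,8] — 5 bases in the same relative order in both. dp[9][8] = 5 confirms this is the maximum.

5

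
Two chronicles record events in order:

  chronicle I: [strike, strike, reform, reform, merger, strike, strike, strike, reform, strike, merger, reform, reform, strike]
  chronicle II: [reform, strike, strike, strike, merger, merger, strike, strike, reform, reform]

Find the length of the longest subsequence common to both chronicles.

7

Taking strike [1,3], strike [2,4], merger [5,6], strike [8,7], strike [10,8], reform [12,9], reform [13,10] gives a common subsequence of length 7. The LCS DP gives dp[14][10] = 7, so this is optimal.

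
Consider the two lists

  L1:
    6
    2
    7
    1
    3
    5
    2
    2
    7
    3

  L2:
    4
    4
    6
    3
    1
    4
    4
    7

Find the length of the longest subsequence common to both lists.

Taking 6 [1,3], 1 [4,5], 7 [9,8] gives a common subsequence of length 3, and the DP table's final entry dp[10][8] is also 3, so no common subsequence is longer.

3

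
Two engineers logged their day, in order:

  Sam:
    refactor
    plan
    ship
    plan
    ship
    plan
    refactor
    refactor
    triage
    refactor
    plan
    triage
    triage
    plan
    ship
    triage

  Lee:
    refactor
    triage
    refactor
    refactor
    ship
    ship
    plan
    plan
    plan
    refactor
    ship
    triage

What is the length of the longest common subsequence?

Match refactor [1,4], then ship [3,5], then ship [5,6], then plan [6,7], then plan [11,8], then plan [14,9], then ship [15,11], then triage [16,12] — 8 tasks in the same relative order in both. dp[16][12] = 8 confirms this is the maximum.

8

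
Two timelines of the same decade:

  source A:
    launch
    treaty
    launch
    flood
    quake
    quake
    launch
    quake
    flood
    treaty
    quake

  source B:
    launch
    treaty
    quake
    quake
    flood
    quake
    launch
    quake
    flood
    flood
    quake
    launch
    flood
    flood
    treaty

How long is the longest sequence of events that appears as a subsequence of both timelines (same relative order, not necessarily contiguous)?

Match launch (source A #1, source B #1); then treaty (source A #2, source B #2); then launch (source A #3, source B #7); then flood (source A #4, source B #10); then quake (source A #6, source B #11); then launch (source A #7, source B #12); then flood (source A #9, source B #14); then treaty (source A #10, source B #15) — 8 events in the same relative order in both. The LCS DP gives dp[11][15] = 8, so this is optimal.

8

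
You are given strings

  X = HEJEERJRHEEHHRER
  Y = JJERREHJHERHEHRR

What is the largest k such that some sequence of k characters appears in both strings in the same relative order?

10

One common subsequence of length 10: J (X #3, Y #2) → E (X #4, Y #3) → E (X #5, Y #6) → J (X #7, Y #8) → R (X #8, Y #11) → H (X #9, Y #12) → E (X #11, Y #13) → H (X #13, Y #14) → R (X #14, Y #15) → R (X #16, Y #16). dp[16][16] = 10 confirms this is the maximum.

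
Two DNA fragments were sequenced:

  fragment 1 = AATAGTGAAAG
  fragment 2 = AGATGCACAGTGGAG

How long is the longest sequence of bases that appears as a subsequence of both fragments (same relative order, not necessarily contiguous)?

9

One common subsequence of length 9: A (fragment 1 #1, fragment 2 #1) → A (fragment 1 #2, fragment 2 #3) → T (fragment 1 #3, fragment 2 #4) → A (fragment 1 #4, fragment 2 #9) → G (fragment 1 #5, fragment 2 #10) → T (fragment 1 #6, fragment 2 #11) → G (fragment 1 #7, fragment 2 #13) → A (fragment 1 #10, fragment 2 #14) → G (fragment 1 #11, fragment 2 #15). The LCS DP gives dp[11][15] = 9, so this is optimal.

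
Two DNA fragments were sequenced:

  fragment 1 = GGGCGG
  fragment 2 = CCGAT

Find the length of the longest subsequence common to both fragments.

One common subsequence of length 2: C [4,2], then G [5,3]. Since dp[6][5] = 2, nothing longer is possible.

2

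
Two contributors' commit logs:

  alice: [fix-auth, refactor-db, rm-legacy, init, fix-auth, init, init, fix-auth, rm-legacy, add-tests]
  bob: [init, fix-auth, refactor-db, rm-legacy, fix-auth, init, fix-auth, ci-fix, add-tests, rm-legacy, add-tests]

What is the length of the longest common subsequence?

8

Pick fix-auth [1,2], refactor-db [2,3], rm-legacy [3,4], fix-auth [5,5], init [7,6], fix-auth [8,7], rm-legacy [9,10], add-tests [10,11]; all 8 commits appear in both, in order, and the DP table's final entry dp[10][11] is also 8, so no common subsequence is longer.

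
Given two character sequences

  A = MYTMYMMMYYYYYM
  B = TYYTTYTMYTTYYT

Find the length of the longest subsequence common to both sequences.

Taking Y (A #2, B #3); then T (A #3, B #5); then Y (A #5, B #6); then M (A #8, B #8); then Y (A #9, B #9); then Y (A #10, B #12); then Y (A #11, B #13) gives a common subsequence of length 7. dp[14][14] = 7 confirms this is the maximum.

7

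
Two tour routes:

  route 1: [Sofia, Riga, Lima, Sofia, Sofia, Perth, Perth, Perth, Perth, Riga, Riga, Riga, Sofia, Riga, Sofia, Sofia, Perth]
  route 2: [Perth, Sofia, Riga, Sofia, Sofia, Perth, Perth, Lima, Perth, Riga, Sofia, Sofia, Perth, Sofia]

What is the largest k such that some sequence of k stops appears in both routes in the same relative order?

Pick Sofia at route 1[1]=route 2[2], then Riga at route 1[2]=route 2[3], then Sofia at route 1[4]=route 2[4], then Sofia at route 1[5]=route 2[5], then Perth at route 1[6]=route 2[6], then Perth at route 1[7]=route 2[7], then Perth at route 1[9]=route 2[9], then Riga at route 1[12]=route 2[10], then Sofia at route 1[13]=route 2[11], then Sofia at route 1[15]=route 2[12], then Sofia at route 1[16]=route 2[14]; all 11 stops appear in both, in order. dp[17][14] = 11 confirms this is the maximum.

11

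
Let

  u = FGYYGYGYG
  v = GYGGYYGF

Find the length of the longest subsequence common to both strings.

6

Let dp[i][j] be the LCS length of the first i characters of u and the first j characters of v. dp[i][j] = dp[i-1][j-1]+1 when the i-th and j-th characters match, else max(dp[i-1][j], dp[i][j-1]).
    ·  G  Y  G  G  Y  Y  G  F
 ·  0  0  0  0  0  0  0  0  0
 F  0  0  0  0  0  0  0  0  1
 G  0  1  1  1  1  1  1  1  1
 Y  0  1  2  2  2  2  2  2  2
 Y  0  1  2  2  2  3  3  3  3
 G  0  1  2  3  3  3  3  4  4
 Y  0  1  2  3  3  4  4  4  4
 G  0  1  2  3  4  4  4  5  5
 Y  0  1  2  3  4  5  5  5  5
 G  0  1  2  3  4  5  5  6  6
dp[9][8] = 6. One LCS (by backtracking along matches): GYGYYG.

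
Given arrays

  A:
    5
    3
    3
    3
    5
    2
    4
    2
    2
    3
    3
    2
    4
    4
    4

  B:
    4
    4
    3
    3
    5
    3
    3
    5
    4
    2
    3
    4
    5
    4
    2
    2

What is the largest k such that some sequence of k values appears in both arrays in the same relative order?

9

One common subsequence of length 9: 5 at A[1]=B[5], 3 at A[3]=B[6], 3 at A[4]=B[7], 5 at A[5]=B[8], 4 at A[7]=B[9], 2 at A[9]=B[10], 3 at A[11]=B[11], 4 at A[13]=B[12], 4 at A[14]=B[14], and the DP table's final entry dp[15][16] is also 9, so no common subsequence is longer.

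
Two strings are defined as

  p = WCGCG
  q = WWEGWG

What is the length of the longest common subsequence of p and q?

3

Match W at p[1]=q[2], then G at p[3]=q[4], then G at p[5]=q[6] — 3 characters in the same relative order in both. Since dp[5][6] = 3, nothing longer is possible.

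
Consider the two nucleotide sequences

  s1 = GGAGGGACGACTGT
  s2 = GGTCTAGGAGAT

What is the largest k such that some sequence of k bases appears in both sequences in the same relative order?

Pick G at s1[1]=s2[1] → G at s1[2]=s2[2] → A at s1[3]=s2[6] → G at s1[5]=s2[7] → G at s1[6]=s2[8] → A at s1[7]=s2[9] → G at s1[9]=s2[10] → A at s1[10]=s2[11] → T at s1[14]=s2[12]; all 9 bases appear in both, in order. Since dp[14][12] = 9, nothing longer is possible.

9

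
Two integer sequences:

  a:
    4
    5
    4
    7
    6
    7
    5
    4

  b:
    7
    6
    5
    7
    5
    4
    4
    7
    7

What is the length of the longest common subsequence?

Let dp[i][j] be the LCS length of the first i values of a and the first j values of b. dp[i][j] = dp[i-1][j-1]+1 when the i-th and j-th values match, else max(dp[i-1][j], dp[i][j-1]).
    ·  7  6  5  7  5  4  4  7  7
 ·  0  0  0  0  0  0  0  0  0  0
 4  0  0  0  0  0  0  1  1  1  1
 5  0  0  0  1  1  1  1  1  1  1
 4  0  0  0  1  1  1  2  2  2  2
 7  0  1  1  1  2  2  2  2  3  3
 6  0  1  2  2  2  2  2  2  3  3
 7  0  1  2  2  3  3  3  3  3  4
 5  0  1  2  3  3  4  4  4  4  4
 4  0  1  2  3  3  4  5  5  5  5
dp[8][9] = 5. One LCS (by backtracking along matches): 7, 6, 7, 5, 4.

5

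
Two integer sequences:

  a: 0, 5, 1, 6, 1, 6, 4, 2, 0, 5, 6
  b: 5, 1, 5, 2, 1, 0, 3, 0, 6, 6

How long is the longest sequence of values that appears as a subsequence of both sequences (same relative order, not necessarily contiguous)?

Pick 5 at a[2]=b[1], then 1 at a[3]=b[2], then 1 at a[5]=b[5], then 6 at a[6]=b[9], then 6 at a[11]=b[10]; all 5 values appear in both, in order. Since dp[11][10] = 5, nothing longer is possible.

5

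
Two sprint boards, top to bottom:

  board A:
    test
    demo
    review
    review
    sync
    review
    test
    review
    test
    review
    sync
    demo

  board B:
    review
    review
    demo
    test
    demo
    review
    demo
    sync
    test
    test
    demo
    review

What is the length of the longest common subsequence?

Taking test at board A[1]=board B[4]; then demo at board A[2]=board B[5]; then review at board A[3]=board B[6]; then sync at board A[5]=board B[8]; then test at board A[7]=board B[9]; then test at board A[9]=board B[10]; then review at board A[10]=board B[12] gives a common subsequence of length 7. dp[12][12] = 7 confirms this is the maximum.

7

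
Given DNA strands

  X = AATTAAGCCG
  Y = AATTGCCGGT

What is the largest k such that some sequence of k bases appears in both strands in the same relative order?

Taking A at X[1]=Y[1], A at X[2]=Y[2], T at X[3]=Y[3], T at X[4]=Y[4], G at X[7]=Y[5], C at X[8]=Y[6], C at X[9]=Y[7], G at X[10]=Y[9] gives a common subsequence of length 8, and the DP table's final entry dp[10][10] is also 8, so no common subsequence is longer.

8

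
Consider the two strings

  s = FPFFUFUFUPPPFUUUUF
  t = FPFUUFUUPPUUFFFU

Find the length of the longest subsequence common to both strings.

12

Taking F (s #1, t #1), P (s #2, t #2), F (s #3, t #3), U (s #5, t #5), F (s #6, t #6), U (s #7, t #7), U (s #9, t #8), P (s #11, t #9), P (s #12, t #10), U (s #14, t #11), U (s #15, t #12), U (s #17, t #16) gives a common subsequence of length 12. dp[18][16] = 12 confirms this is the maximum.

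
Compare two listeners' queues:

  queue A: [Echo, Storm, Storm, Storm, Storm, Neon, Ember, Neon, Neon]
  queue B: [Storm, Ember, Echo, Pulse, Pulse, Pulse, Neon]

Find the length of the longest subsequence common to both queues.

3

Taking Storm at queue A[5]=queue B[1], then Ember at queue A[7]=queue B[2], then Neon at queue A[9]=queue B[7] gives a common subsequence of length 3. Since dp[9][7] = 3, nothing longer is possible.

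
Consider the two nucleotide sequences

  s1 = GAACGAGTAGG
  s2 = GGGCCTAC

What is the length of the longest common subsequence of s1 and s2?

Let dp[i][j] be the LCS length of the first i bases of s1 and the first j bases of s2. dp[i][j] = dp[i-1][j-1]+1 when the i-th and j-th bases match, else max(dp[i-1][j], dp[i][j-1]).
    ·  G  G  G  C  C  T  A  C
 ·  0  0  0  0  0  0  0  0  0
 G  0  1  1  1  1  1  1  1  1
 A  0  1  1  1  1  1  1  2  2
 A  0  1  1  1  1  1  1  2  2
 C  0  1  1  1  2  2  2  2  3
 G  0  1  2  2  2  2  2  2  3
 A  0  1  2  2  2  2  2  3  3
 G  0  1  2  3  3  3  3  3  3
 T  0  1  2  3  3  3  4  4  4
 A  0  1  2  3  3  3  4  5  5
 G  0  1  2  3  3  3  4  5  5
 G  0  1  2  3  3  3  4  5  5
dp[11][8] = 5. One LCS (by backtracking along matches): GGGTA.

5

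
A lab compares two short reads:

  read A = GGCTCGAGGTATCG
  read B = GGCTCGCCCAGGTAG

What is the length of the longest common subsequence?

Pick G [1,1] → G [2,2] → C [3,3] → T [4,4] → C [5,5] → G [6,6] → A [7,10] → G [8,11] → G [9,12] → T [10,13] → A [11,14] → G [14,15]; all 12 bases appear in both, in order. dp[14][15] = 12 confirms this is the maximum.

12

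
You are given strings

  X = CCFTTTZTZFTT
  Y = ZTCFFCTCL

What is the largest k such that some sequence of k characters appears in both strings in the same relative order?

4

Let dp[i][j] be the LCS length of the first i characters of X and the first j characters of Y. dp[i][j] = dp[i-1][j-1]+1 when the i-th and j-th characters match, else max(dp[i-1][j], dp[i][j-1]).
    ·  Z  T  C  F  F  C  T  C  L
 ·  0  0  0  0  0  0  0  0  0  0
 C  0  0  0  1  1  1  1  1  1  1
 C  0  0  0  1  1  1  2  2  2  2
 F  0  0  0  1  2  2  2  2  2  2
 T  0  0  1  1  2  2  2  3  3  3
 T  0  0  1  1  2  2  2  3  3  3
 T  0  0  1  1  2  2  2  3  3  3
 Z  0  1  1  1  2  2  2  3  3  3
 T  0  1  2  2  2  2  2  3  3  3
 Z  0  1  2  2  2  2  2  3  3  3
 F  0  1  2  2  3  3  3  3  3  3
 T  0  1  2  2  3  3  3  4  4  4
 T  0  1  2  2  3  3  3  4  4  4
dp[12][9] = 4. One LCS (by backtracking along matches): CFFT.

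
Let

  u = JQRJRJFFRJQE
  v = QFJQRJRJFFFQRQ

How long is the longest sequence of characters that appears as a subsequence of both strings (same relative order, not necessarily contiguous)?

10

Taking J at u[1]=v[3]; then Q at u[2]=v[4]; then R at u[3]=v[5]; then J at u[4]=v[6]; then R at u[5]=v[7]; then J at u[6]=v[8]; then F at u[7]=v[10]; then F at u[8]=v[11]; then R at u[9]=v[13]; then Q at u[11]=v[14] gives a common subsequence of length 10. Since dp[12][14] = 10, nothing longer is possible.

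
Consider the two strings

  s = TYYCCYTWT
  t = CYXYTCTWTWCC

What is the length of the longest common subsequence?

6

Let dp[i][j] be the LCS length of the first i characters of s and the first j characters of t. dp[i][j] = dp[i-1][j-1]+1 when the i-th and j-th characters match, else max(dp[i-1][j], dp[i][j-1]).
    ·  C  Y  X  Y  T  C  T  W  T  W  C  C
 ·  0  0  0  0  0  0  0  0  0  0  0  0  0
 T  0  0  0  0  0  1  1  1  1  1  1  1  1
 Y  0  0  1  1  1  1  1  1  1  1  1  1  1
 Y  0  0  1  1  2  2  2  2  2  2  2  2  2
 C  0  1  1  1  2  2  3  3  3  3  3  3  3
 C  0  1  1  1  2  2  3  3  3  3  3  4  4
 Y  0  1  2  2  2  2  3  3  3  3  3  4  4
 T  0  1  2  2  2  3  3  4  4  4  4  4  4
 W  0  1  2  2  2  3  3  4  5  5  5  5  5
 T  0  1  2  2  2  3  3  4  5  6  6  6  6
dp[9][12] = 6. One LCS (by backtracking along matches): YYCTWT.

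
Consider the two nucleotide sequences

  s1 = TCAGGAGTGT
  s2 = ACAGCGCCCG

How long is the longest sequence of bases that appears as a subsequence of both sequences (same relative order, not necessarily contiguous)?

Pick C at s1[2]=s2[2], A at s1[3]=s2[3], G at s1[4]=s2[4], G at s1[5]=s2[6], G at s1[9]=s2[10]; all 5 bases appear in both, in order. The LCS DP gives dp[10][10] = 5, so this is optimal.

5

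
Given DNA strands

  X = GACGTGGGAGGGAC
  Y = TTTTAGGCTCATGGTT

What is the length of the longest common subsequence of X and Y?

Taking G at X[1]=Y[7] → C at X[3]=Y[8] → T at X[5]=Y[9] → A at X[9]=Y[11] → G at X[10]=Y[13] → G at X[11]=Y[14] gives a common subsequence of length 6, and the DP table's final entry dp[14][16] is also 6, so no common subsequence is longer.

6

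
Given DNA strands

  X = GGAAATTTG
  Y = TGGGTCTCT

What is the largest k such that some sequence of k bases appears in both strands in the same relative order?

Let dp[i][j] be the LCS length of the first i bases of X and the first j bases of Y. dp[i][j] = dp[i-1][j-1]+1 when the i-th and j-th bases match, else max(dp[i-1][j], dp[i][j-1]).
    ·  T  G  G  G  T  C  T  C  T
 ·  0  0  0  0  0  0  0  0  0  0
 G  0  0  1  1  1  1  1  1  1  1
 G  0  0  1  2  2  2  2  2  2  2
 A  0  0  1  2  2  2  2  2  2  2
 A  0  0  1  2  2  2  2  2  2  2
 A  0  0  1  2  2  2  2  2  2  2
 T  0  1  1  2  2  3  3  3  3  3
 T  0  1  1  2  2  3  3  4  4  4
 T  0  1  1  2  2  3  3  4  4  5
 G  0  1  2  2  3  3  3  4  4  5
dp[9][9] = 5. One LCS (by backtracking along matches): GGTTT.

5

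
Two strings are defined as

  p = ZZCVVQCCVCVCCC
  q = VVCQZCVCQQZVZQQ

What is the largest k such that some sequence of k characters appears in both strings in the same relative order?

One common subsequence of length 7: V (p #4, q #1), then V (p #5, q #2), then Q (p #6, q #4), then C (p #8, q #6), then V (p #9, q #7), then C (p #10, q #8), then V (p #11, q #12). Since dp[14][15] = 7, nothing longer is possible.

7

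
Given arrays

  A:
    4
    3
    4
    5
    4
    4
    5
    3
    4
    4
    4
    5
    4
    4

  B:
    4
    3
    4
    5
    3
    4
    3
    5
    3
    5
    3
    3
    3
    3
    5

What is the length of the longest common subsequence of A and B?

Taking 4 at A[1]=B[1], then 3 at A[2]=B[2], then 4 at A[3]=B[3], then 5 at A[4]=B[4], then 4 at A[5]=B[6], then 5 at A[7]=B[10], then 3 at A[8]=B[14], then 5 at A[12]=B[15] gives a common subsequence of length 8. The LCS DP gives dp[14][15] = 8, so this is optimal.

8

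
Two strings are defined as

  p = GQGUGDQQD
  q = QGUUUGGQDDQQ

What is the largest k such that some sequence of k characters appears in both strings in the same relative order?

7

One common subsequence of length 7: Q [2,1] → G [3,2] → U [4,5] → G [5,7] → D [6,10] → Q [7,11] → Q [8,12]. dp[9][12] = 7 confirms this is the maximum.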